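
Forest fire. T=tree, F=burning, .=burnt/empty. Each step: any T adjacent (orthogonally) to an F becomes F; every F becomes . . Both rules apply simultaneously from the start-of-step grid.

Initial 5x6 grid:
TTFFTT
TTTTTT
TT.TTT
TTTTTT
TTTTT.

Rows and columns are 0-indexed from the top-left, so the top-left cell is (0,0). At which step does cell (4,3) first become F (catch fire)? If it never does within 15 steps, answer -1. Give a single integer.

Step 1: cell (4,3)='T' (+4 fires, +2 burnt)
Step 2: cell (4,3)='T' (+5 fires, +4 burnt)
Step 3: cell (4,3)='T' (+5 fires, +5 burnt)
Step 4: cell (4,3)='F' (+6 fires, +5 burnt)
  -> target ignites at step 4
Step 5: cell (4,3)='.' (+5 fires, +6 burnt)
Step 6: cell (4,3)='.' (+1 fires, +5 burnt)
Step 7: cell (4,3)='.' (+0 fires, +1 burnt)
  fire out at step 7

4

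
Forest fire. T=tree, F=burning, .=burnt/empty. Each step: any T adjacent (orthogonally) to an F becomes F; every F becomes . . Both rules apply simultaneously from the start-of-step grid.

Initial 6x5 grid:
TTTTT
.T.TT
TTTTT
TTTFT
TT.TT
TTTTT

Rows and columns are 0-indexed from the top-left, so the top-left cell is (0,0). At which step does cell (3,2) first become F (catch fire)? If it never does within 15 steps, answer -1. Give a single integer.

Step 1: cell (3,2)='F' (+4 fires, +1 burnt)
  -> target ignites at step 1
Step 2: cell (3,2)='.' (+6 fires, +4 burnt)
Step 3: cell (3,2)='.' (+7 fires, +6 burnt)
Step 4: cell (3,2)='.' (+6 fires, +7 burnt)
Step 5: cell (3,2)='.' (+2 fires, +6 burnt)
Step 6: cell (3,2)='.' (+1 fires, +2 burnt)
Step 7: cell (3,2)='.' (+0 fires, +1 burnt)
  fire out at step 7

1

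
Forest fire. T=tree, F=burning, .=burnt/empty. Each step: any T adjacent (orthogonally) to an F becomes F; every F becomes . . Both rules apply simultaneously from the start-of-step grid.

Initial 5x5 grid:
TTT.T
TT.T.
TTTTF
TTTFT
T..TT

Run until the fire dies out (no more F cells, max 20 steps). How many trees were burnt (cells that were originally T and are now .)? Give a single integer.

Step 1: +4 fires, +2 burnt (F count now 4)
Step 2: +4 fires, +4 burnt (F count now 4)
Step 3: +2 fires, +4 burnt (F count now 2)
Step 4: +3 fires, +2 burnt (F count now 3)
Step 5: +2 fires, +3 burnt (F count now 2)
Step 6: +2 fires, +2 burnt (F count now 2)
Step 7: +0 fires, +2 burnt (F count now 0)
Fire out after step 7
Initially T: 18, now '.': 24
Total burnt (originally-T cells now '.'): 17

Answer: 17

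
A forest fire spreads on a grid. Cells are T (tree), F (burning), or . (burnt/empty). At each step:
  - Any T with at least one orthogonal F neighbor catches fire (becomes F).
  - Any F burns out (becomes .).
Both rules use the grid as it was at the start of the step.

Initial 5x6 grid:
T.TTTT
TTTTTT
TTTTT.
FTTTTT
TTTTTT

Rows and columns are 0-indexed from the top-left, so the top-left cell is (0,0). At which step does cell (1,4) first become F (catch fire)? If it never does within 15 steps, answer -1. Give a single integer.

Step 1: cell (1,4)='T' (+3 fires, +1 burnt)
Step 2: cell (1,4)='T' (+4 fires, +3 burnt)
Step 3: cell (1,4)='T' (+5 fires, +4 burnt)
Step 4: cell (1,4)='T' (+4 fires, +5 burnt)
Step 5: cell (1,4)='T' (+5 fires, +4 burnt)
Step 6: cell (1,4)='F' (+3 fires, +5 burnt)
  -> target ignites at step 6
Step 7: cell (1,4)='.' (+2 fires, +3 burnt)
Step 8: cell (1,4)='.' (+1 fires, +2 burnt)
Step 9: cell (1,4)='.' (+0 fires, +1 burnt)
  fire out at step 9

6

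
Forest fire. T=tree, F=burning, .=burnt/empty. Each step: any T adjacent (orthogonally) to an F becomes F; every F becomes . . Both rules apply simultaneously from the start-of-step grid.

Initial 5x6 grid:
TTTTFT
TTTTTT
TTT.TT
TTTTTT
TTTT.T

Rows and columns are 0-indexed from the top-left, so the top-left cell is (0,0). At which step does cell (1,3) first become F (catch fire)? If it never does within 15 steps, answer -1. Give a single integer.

Step 1: cell (1,3)='T' (+3 fires, +1 burnt)
Step 2: cell (1,3)='F' (+4 fires, +3 burnt)
  -> target ignites at step 2
Step 3: cell (1,3)='.' (+4 fires, +4 burnt)
Step 4: cell (1,3)='.' (+5 fires, +4 burnt)
Step 5: cell (1,3)='.' (+5 fires, +5 burnt)
Step 6: cell (1,3)='.' (+3 fires, +5 burnt)
Step 7: cell (1,3)='.' (+2 fires, +3 burnt)
Step 8: cell (1,3)='.' (+1 fires, +2 burnt)
Step 9: cell (1,3)='.' (+0 fires, +1 burnt)
  fire out at step 9

2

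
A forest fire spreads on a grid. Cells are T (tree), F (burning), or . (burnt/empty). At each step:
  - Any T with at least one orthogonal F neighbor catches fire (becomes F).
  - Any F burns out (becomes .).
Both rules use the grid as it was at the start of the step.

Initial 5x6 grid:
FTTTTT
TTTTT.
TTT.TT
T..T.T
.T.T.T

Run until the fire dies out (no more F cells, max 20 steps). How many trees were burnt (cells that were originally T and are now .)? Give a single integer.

Answer: 18

Derivation:
Step 1: +2 fires, +1 burnt (F count now 2)
Step 2: +3 fires, +2 burnt (F count now 3)
Step 3: +4 fires, +3 burnt (F count now 4)
Step 4: +3 fires, +4 burnt (F count now 3)
Step 5: +2 fires, +3 burnt (F count now 2)
Step 6: +1 fires, +2 burnt (F count now 1)
Step 7: +1 fires, +1 burnt (F count now 1)
Step 8: +1 fires, +1 burnt (F count now 1)
Step 9: +1 fires, +1 burnt (F count now 1)
Step 10: +0 fires, +1 burnt (F count now 0)
Fire out after step 10
Initially T: 21, now '.': 27
Total burnt (originally-T cells now '.'): 18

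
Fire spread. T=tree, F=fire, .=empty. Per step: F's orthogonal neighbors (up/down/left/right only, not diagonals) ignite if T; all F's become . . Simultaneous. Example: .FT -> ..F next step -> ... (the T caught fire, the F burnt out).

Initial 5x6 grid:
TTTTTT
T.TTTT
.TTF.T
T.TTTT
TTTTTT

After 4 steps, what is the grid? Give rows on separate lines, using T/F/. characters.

Step 1: 3 trees catch fire, 1 burn out
  TTTTTT
  T.TFTT
  .TF..T
  T.TFTT
  TTTTTT
Step 2: 7 trees catch fire, 3 burn out
  TTTFTT
  T.F.FT
  .F...T
  T.F.FT
  TTTFTT
Step 3: 6 trees catch fire, 7 burn out
  TTF.FT
  T....F
  .....T
  T....F
  TTF.FT
Step 4: 5 trees catch fire, 6 burn out
  TF...F
  T.....
  .....F
  T.....
  TF...F

TF...F
T.....
.....F
T.....
TF...F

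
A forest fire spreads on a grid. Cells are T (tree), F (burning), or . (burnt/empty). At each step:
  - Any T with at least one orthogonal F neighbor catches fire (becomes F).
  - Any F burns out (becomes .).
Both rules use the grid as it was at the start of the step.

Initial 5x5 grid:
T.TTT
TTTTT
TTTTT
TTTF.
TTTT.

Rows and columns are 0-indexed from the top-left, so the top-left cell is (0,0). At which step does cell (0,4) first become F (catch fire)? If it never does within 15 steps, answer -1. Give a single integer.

Step 1: cell (0,4)='T' (+3 fires, +1 burnt)
Step 2: cell (0,4)='T' (+5 fires, +3 burnt)
Step 3: cell (0,4)='T' (+6 fires, +5 burnt)
Step 4: cell (0,4)='F' (+5 fires, +6 burnt)
  -> target ignites at step 4
Step 5: cell (0,4)='.' (+1 fires, +5 burnt)
Step 6: cell (0,4)='.' (+1 fires, +1 burnt)
Step 7: cell (0,4)='.' (+0 fires, +1 burnt)
  fire out at step 7

4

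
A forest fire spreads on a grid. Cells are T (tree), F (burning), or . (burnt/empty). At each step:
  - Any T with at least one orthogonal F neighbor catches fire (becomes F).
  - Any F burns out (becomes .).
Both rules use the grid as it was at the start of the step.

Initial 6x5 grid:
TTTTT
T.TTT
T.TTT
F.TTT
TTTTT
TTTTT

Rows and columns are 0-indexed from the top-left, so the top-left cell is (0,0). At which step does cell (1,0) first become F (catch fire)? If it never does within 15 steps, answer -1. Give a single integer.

Step 1: cell (1,0)='T' (+2 fires, +1 burnt)
Step 2: cell (1,0)='F' (+3 fires, +2 burnt)
  -> target ignites at step 2
Step 3: cell (1,0)='.' (+3 fires, +3 burnt)
Step 4: cell (1,0)='.' (+4 fires, +3 burnt)
Step 5: cell (1,0)='.' (+5 fires, +4 burnt)
Step 6: cell (1,0)='.' (+5 fires, +5 burnt)
Step 7: cell (1,0)='.' (+3 fires, +5 burnt)
Step 8: cell (1,0)='.' (+1 fires, +3 burnt)
Step 9: cell (1,0)='.' (+0 fires, +1 burnt)
  fire out at step 9

2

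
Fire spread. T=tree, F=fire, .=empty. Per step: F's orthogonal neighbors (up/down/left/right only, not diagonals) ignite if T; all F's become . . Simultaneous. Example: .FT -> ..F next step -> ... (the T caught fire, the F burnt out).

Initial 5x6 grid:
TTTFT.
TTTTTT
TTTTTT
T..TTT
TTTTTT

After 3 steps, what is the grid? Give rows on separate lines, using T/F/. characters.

Step 1: 3 trees catch fire, 1 burn out
  TTF.F.
  TTTFTT
  TTTTTT
  T..TTT
  TTTTTT
Step 2: 4 trees catch fire, 3 burn out
  TF....
  TTF.FT
  TTTFTT
  T..TTT
  TTTTTT
Step 3: 6 trees catch fire, 4 burn out
  F.....
  TF...F
  TTF.FT
  T..FTT
  TTTTTT

F.....
TF...F
TTF.FT
T..FTT
TTTTTT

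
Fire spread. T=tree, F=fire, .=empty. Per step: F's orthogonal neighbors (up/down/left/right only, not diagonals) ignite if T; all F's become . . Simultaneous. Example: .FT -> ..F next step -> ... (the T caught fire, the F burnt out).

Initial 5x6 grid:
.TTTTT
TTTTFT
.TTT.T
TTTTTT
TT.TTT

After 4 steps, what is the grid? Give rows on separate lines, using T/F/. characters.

Step 1: 3 trees catch fire, 1 burn out
  .TTTFT
  TTTF.F
  .TTT.T
  TTTTTT
  TT.TTT
Step 2: 5 trees catch fire, 3 burn out
  .TTF.F
  TTF...
  .TTF.F
  TTTTTT
  TT.TTT
Step 3: 5 trees catch fire, 5 burn out
  .TF...
  TF....
  .TF...
  TTTFTF
  TT.TTT
Step 4: 7 trees catch fire, 5 burn out
  .F....
  F.....
  .F....
  TTF.F.
  TT.FTF

.F....
F.....
.F....
TTF.F.
TT.FTF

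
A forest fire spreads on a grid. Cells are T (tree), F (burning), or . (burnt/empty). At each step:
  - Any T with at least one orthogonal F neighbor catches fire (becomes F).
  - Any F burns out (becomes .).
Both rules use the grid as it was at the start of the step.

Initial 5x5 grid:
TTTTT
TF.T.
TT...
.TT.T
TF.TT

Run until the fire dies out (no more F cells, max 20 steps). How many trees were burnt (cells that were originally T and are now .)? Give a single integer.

Answer: 12

Derivation:
Step 1: +5 fires, +2 burnt (F count now 5)
Step 2: +4 fires, +5 burnt (F count now 4)
Step 3: +1 fires, +4 burnt (F count now 1)
Step 4: +2 fires, +1 burnt (F count now 2)
Step 5: +0 fires, +2 burnt (F count now 0)
Fire out after step 5
Initially T: 15, now '.': 22
Total burnt (originally-T cells now '.'): 12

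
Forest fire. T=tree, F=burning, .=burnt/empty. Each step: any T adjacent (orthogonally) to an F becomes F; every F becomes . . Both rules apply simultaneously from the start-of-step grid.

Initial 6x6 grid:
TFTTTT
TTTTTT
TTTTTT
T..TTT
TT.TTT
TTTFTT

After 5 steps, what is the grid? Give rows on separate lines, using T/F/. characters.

Step 1: 6 trees catch fire, 2 burn out
  F.FTTT
  TFTTTT
  TTTTTT
  T..TTT
  TT.FTT
  TTF.FT
Step 2: 8 trees catch fire, 6 burn out
  ...FTT
  F.FTTT
  TFTTTT
  T..FTT
  TT..FT
  TF...F
Step 3: 9 trees catch fire, 8 burn out
  ....FT
  ...FTT
  F.FFTT
  T...FT
  TF...F
  F.....
Step 4: 6 trees catch fire, 9 burn out
  .....F
  ....FT
  ....FT
  F....F
  F.....
  ......
Step 5: 2 trees catch fire, 6 burn out
  ......
  .....F
  .....F
  ......
  ......
  ......

......
.....F
.....F
......
......
......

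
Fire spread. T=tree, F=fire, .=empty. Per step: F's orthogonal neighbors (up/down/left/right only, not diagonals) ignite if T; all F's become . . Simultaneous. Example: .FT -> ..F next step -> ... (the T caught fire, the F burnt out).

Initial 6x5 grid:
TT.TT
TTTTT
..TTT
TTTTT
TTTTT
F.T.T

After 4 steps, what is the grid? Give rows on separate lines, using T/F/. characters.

Step 1: 1 trees catch fire, 1 burn out
  TT.TT
  TTTTT
  ..TTT
  TTTTT
  FTTTT
  ..T.T
Step 2: 2 trees catch fire, 1 burn out
  TT.TT
  TTTTT
  ..TTT
  FTTTT
  .FTTT
  ..T.T
Step 3: 2 trees catch fire, 2 burn out
  TT.TT
  TTTTT
  ..TTT
  .FTTT
  ..FTT
  ..T.T
Step 4: 3 trees catch fire, 2 burn out
  TT.TT
  TTTTT
  ..TTT
  ..FTT
  ...FT
  ..F.T

TT.TT
TTTTT
..TTT
..FTT
...FT
..F.T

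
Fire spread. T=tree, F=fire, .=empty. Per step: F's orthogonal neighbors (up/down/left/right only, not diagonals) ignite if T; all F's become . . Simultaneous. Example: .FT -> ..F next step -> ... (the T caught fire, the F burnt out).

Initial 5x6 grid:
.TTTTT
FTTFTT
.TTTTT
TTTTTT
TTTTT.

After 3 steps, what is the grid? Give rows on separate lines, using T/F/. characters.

Step 1: 5 trees catch fire, 2 burn out
  .TTFTT
  .FF.FT
  .TTFTT
  TTTTTT
  TTTTT.
Step 2: 8 trees catch fire, 5 burn out
  .FF.FT
  .....F
  .FF.FT
  TTTFTT
  TTTTT.
Step 3: 6 trees catch fire, 8 burn out
  .....F
  ......
  .....F
  TFF.FT
  TTTFT.

.....F
......
.....F
TFF.FT
TTTFT.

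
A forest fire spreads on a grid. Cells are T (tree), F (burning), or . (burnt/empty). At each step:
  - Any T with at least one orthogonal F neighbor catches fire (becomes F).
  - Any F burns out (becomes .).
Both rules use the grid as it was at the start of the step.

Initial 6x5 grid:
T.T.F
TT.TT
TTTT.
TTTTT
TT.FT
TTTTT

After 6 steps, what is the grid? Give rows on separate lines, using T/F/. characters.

Step 1: 4 trees catch fire, 2 burn out
  T.T..
  TT.TF
  TTTT.
  TTTFT
  TT..F
  TTTFT
Step 2: 6 trees catch fire, 4 burn out
  T.T..
  TT.F.
  TTTF.
  TTF.F
  TT...
  TTF.F
Step 3: 3 trees catch fire, 6 burn out
  T.T..
  TT...
  TTF..
  TF...
  TT...
  TF...
Step 4: 4 trees catch fire, 3 burn out
  T.T..
  TT...
  TF...
  F....
  TF...
  F....
Step 5: 3 trees catch fire, 4 burn out
  T.T..
  TF...
  F....
  .....
  F....
  .....
Step 6: 1 trees catch fire, 3 burn out
  T.T..
  F....
  .....
  .....
  .....
  .....

T.T..
F....
.....
.....
.....
.....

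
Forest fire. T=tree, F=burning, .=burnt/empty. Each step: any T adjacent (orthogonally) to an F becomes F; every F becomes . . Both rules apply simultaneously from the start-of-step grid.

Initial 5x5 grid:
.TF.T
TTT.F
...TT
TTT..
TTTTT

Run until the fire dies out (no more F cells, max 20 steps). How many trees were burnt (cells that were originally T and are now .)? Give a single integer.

Step 1: +4 fires, +2 burnt (F count now 4)
Step 2: +2 fires, +4 burnt (F count now 2)
Step 3: +1 fires, +2 burnt (F count now 1)
Step 4: +0 fires, +1 burnt (F count now 0)
Fire out after step 4
Initially T: 15, now '.': 17
Total burnt (originally-T cells now '.'): 7

Answer: 7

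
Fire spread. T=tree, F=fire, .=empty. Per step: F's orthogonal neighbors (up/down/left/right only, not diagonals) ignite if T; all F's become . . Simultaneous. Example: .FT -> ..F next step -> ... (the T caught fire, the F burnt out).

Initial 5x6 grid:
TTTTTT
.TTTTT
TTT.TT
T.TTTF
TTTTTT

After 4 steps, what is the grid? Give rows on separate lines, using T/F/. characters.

Step 1: 3 trees catch fire, 1 burn out
  TTTTTT
  .TTTTT
  TTT.TF
  T.TTF.
  TTTTTF
Step 2: 4 trees catch fire, 3 burn out
  TTTTTT
  .TTTTF
  TTT.F.
  T.TF..
  TTTTF.
Step 3: 4 trees catch fire, 4 burn out
  TTTTTF
  .TTTF.
  TTT...
  T.F...
  TTTF..
Step 4: 4 trees catch fire, 4 burn out
  TTTTF.
  .TTF..
  TTF...
  T.....
  TTF...

TTTTF.
.TTF..
TTF...
T.....
TTF...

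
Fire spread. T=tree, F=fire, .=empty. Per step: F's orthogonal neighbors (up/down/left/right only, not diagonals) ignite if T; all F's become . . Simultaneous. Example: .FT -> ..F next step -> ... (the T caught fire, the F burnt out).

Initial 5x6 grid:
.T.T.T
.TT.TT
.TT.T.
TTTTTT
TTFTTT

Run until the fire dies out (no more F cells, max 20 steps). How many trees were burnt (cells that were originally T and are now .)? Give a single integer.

Answer: 20

Derivation:
Step 1: +3 fires, +1 burnt (F count now 3)
Step 2: +5 fires, +3 burnt (F count now 5)
Step 3: +5 fires, +5 burnt (F count now 5)
Step 4: +3 fires, +5 burnt (F count now 3)
Step 5: +2 fires, +3 burnt (F count now 2)
Step 6: +1 fires, +2 burnt (F count now 1)
Step 7: +1 fires, +1 burnt (F count now 1)
Step 8: +0 fires, +1 burnt (F count now 0)
Fire out after step 8
Initially T: 21, now '.': 29
Total burnt (originally-T cells now '.'): 20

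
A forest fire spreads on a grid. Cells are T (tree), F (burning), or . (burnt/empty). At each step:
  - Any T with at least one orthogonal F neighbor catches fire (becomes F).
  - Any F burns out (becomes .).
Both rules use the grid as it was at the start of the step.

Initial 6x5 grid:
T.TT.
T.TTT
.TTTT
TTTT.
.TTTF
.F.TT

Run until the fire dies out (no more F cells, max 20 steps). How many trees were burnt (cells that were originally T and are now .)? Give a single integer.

Step 1: +3 fires, +2 burnt (F count now 3)
Step 2: +4 fires, +3 burnt (F count now 4)
Step 3: +4 fires, +4 burnt (F count now 4)
Step 4: +3 fires, +4 burnt (F count now 3)
Step 5: +3 fires, +3 burnt (F count now 3)
Step 6: +1 fires, +3 burnt (F count now 1)
Step 7: +0 fires, +1 burnt (F count now 0)
Fire out after step 7
Initially T: 20, now '.': 28
Total burnt (originally-T cells now '.'): 18

Answer: 18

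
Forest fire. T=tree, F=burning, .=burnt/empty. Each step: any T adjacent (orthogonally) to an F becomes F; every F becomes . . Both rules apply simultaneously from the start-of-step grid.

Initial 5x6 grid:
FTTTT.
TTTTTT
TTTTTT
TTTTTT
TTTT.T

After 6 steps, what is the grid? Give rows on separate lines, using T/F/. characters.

Step 1: 2 trees catch fire, 1 burn out
  .FTTT.
  FTTTTT
  TTTTTT
  TTTTTT
  TTTT.T
Step 2: 3 trees catch fire, 2 burn out
  ..FTT.
  .FTTTT
  FTTTTT
  TTTTTT
  TTTT.T
Step 3: 4 trees catch fire, 3 burn out
  ...FT.
  ..FTTT
  .FTTTT
  FTTTTT
  TTTT.T
Step 4: 5 trees catch fire, 4 burn out
  ....F.
  ...FTT
  ..FTTT
  .FTTTT
  FTTT.T
Step 5: 4 trees catch fire, 5 burn out
  ......
  ....FT
  ...FTT
  ..FTTT
  .FTT.T
Step 6: 4 trees catch fire, 4 burn out
  ......
  .....F
  ....FT
  ...FTT
  ..FT.T

......
.....F
....FT
...FTT
..FT.T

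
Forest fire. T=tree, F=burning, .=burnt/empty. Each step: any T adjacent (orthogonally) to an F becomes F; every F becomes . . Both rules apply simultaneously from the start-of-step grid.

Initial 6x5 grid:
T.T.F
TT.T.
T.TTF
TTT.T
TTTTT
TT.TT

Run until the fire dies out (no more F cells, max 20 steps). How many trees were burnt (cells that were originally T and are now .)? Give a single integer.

Answer: 20

Derivation:
Step 1: +2 fires, +2 burnt (F count now 2)
Step 2: +3 fires, +2 burnt (F count now 3)
Step 3: +3 fires, +3 burnt (F count now 3)
Step 4: +3 fires, +3 burnt (F count now 3)
Step 5: +2 fires, +3 burnt (F count now 2)
Step 6: +3 fires, +2 burnt (F count now 3)
Step 7: +2 fires, +3 burnt (F count now 2)
Step 8: +2 fires, +2 burnt (F count now 2)
Step 9: +0 fires, +2 burnt (F count now 0)
Fire out after step 9
Initially T: 21, now '.': 29
Total burnt (originally-T cells now '.'): 20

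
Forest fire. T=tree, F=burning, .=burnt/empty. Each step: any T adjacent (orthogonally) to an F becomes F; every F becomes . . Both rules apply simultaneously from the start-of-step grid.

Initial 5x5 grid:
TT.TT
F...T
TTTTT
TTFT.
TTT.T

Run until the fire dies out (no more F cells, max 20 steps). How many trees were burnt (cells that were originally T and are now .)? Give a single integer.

Answer: 16

Derivation:
Step 1: +6 fires, +2 burnt (F count now 6)
Step 2: +5 fires, +6 burnt (F count now 5)
Step 3: +2 fires, +5 burnt (F count now 2)
Step 4: +1 fires, +2 burnt (F count now 1)
Step 5: +1 fires, +1 burnt (F count now 1)
Step 6: +1 fires, +1 burnt (F count now 1)
Step 7: +0 fires, +1 burnt (F count now 0)
Fire out after step 7
Initially T: 17, now '.': 24
Total burnt (originally-T cells now '.'): 16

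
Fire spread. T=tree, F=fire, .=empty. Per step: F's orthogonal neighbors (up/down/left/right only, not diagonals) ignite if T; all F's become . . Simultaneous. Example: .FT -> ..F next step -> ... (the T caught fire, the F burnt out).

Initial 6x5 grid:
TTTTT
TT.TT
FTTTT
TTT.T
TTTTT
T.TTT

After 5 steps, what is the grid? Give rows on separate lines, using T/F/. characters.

Step 1: 3 trees catch fire, 1 burn out
  TTTTT
  FT.TT
  .FTTT
  FTT.T
  TTTTT
  T.TTT
Step 2: 5 trees catch fire, 3 burn out
  FTTTT
  .F.TT
  ..FTT
  .FT.T
  FTTTT
  T.TTT
Step 3: 5 trees catch fire, 5 burn out
  .FTTT
  ...TT
  ...FT
  ..F.T
  .FTTT
  F.TTT
Step 4: 4 trees catch fire, 5 burn out
  ..FTT
  ...FT
  ....F
  ....T
  ..FTT
  ..TTT
Step 5: 5 trees catch fire, 4 burn out
  ...FT
  ....F
  .....
  ....F
  ...FT
  ..FTT

...FT
....F
.....
....F
...FT
..FTT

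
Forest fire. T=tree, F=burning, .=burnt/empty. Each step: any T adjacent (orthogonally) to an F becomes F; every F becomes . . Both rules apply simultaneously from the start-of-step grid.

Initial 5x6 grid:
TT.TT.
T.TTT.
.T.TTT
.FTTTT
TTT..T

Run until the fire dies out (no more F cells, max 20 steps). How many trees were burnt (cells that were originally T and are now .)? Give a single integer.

Answer: 17

Derivation:
Step 1: +3 fires, +1 burnt (F count now 3)
Step 2: +3 fires, +3 burnt (F count now 3)
Step 3: +2 fires, +3 burnt (F count now 2)
Step 4: +3 fires, +2 burnt (F count now 3)
Step 5: +5 fires, +3 burnt (F count now 5)
Step 6: +1 fires, +5 burnt (F count now 1)
Step 7: +0 fires, +1 burnt (F count now 0)
Fire out after step 7
Initially T: 20, now '.': 27
Total burnt (originally-T cells now '.'): 17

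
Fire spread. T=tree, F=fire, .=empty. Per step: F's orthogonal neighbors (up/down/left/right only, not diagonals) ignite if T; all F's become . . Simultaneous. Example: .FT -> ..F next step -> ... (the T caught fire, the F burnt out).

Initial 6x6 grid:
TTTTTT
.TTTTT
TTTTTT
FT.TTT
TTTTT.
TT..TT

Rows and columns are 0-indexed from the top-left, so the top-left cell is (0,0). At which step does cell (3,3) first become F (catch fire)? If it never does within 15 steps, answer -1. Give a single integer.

Step 1: cell (3,3)='T' (+3 fires, +1 burnt)
Step 2: cell (3,3)='T' (+3 fires, +3 burnt)
Step 3: cell (3,3)='T' (+4 fires, +3 burnt)
Step 4: cell (3,3)='T' (+4 fires, +4 burnt)
Step 5: cell (3,3)='F' (+6 fires, +4 burnt)
  -> target ignites at step 5
Step 6: cell (3,3)='.' (+5 fires, +6 burnt)
Step 7: cell (3,3)='.' (+4 fires, +5 burnt)
Step 8: cell (3,3)='.' (+1 fires, +4 burnt)
Step 9: cell (3,3)='.' (+0 fires, +1 burnt)
  fire out at step 9

5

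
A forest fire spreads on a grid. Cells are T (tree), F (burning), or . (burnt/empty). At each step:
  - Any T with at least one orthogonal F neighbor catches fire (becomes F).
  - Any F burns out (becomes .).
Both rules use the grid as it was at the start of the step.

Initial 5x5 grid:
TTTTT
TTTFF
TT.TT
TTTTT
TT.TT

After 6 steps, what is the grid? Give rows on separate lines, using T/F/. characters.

Step 1: 5 trees catch fire, 2 burn out
  TTTFF
  TTF..
  TT.FF
  TTTTT
  TT.TT
Step 2: 4 trees catch fire, 5 burn out
  TTF..
  TF...
  TT...
  TTTFF
  TT.TT
Step 3: 6 trees catch fire, 4 burn out
  TF...
  F....
  TF...
  TTF..
  TT.FF
Step 4: 3 trees catch fire, 6 burn out
  F....
  .....
  F....
  TF...
  TT...
Step 5: 2 trees catch fire, 3 burn out
  .....
  .....
  .....
  F....
  TF...
Step 6: 1 trees catch fire, 2 burn out
  .....
  .....
  .....
  .....
  F....

.....
.....
.....
.....
F....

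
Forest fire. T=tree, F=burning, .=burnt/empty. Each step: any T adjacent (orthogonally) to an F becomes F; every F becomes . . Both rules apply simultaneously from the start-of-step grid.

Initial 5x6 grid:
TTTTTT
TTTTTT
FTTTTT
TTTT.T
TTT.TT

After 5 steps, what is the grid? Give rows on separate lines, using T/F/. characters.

Step 1: 3 trees catch fire, 1 burn out
  TTTTTT
  FTTTTT
  .FTTTT
  FTTT.T
  TTT.TT
Step 2: 5 trees catch fire, 3 burn out
  FTTTTT
  .FTTTT
  ..FTTT
  .FTT.T
  FTT.TT
Step 3: 5 trees catch fire, 5 burn out
  .FTTTT
  ..FTTT
  ...FTT
  ..FT.T
  .FT.TT
Step 4: 5 trees catch fire, 5 burn out
  ..FTTT
  ...FTT
  ....FT
  ...F.T
  ..F.TT
Step 5: 3 trees catch fire, 5 burn out
  ...FTT
  ....FT
  .....F
  .....T
  ....TT

...FTT
....FT
.....F
.....T
....TT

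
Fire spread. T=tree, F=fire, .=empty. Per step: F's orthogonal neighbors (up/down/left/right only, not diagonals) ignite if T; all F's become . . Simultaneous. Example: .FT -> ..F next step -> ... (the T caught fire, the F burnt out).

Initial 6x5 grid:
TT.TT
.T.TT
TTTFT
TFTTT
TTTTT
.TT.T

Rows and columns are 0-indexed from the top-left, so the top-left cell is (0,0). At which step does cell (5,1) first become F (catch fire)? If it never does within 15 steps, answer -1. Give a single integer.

Step 1: cell (5,1)='T' (+8 fires, +2 burnt)
Step 2: cell (5,1)='F' (+9 fires, +8 burnt)
  -> target ignites at step 2
Step 3: cell (5,1)='.' (+4 fires, +9 burnt)
Step 4: cell (5,1)='.' (+2 fires, +4 burnt)
Step 5: cell (5,1)='.' (+0 fires, +2 burnt)
  fire out at step 5

2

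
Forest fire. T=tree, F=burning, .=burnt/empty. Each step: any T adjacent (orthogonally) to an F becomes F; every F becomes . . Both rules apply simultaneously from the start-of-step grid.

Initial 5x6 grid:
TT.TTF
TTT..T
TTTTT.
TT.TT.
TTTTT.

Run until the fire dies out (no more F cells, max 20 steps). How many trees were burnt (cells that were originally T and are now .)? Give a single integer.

Answer: 3

Derivation:
Step 1: +2 fires, +1 burnt (F count now 2)
Step 2: +1 fires, +2 burnt (F count now 1)
Step 3: +0 fires, +1 burnt (F count now 0)
Fire out after step 3
Initially T: 22, now '.': 11
Total burnt (originally-T cells now '.'): 3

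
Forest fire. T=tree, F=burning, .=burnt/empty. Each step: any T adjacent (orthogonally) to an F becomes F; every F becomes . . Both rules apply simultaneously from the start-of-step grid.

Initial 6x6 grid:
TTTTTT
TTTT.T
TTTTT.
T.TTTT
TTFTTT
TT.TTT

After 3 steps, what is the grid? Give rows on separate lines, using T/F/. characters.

Step 1: 3 trees catch fire, 1 burn out
  TTTTTT
  TTTT.T
  TTTTT.
  T.FTTT
  TF.FTT
  TT.TTT
Step 2: 6 trees catch fire, 3 burn out
  TTTTTT
  TTTT.T
  TTFTT.
  T..FTT
  F...FT
  TF.FTT
Step 3: 8 trees catch fire, 6 burn out
  TTTTTT
  TTFT.T
  TF.FT.
  F...FT
  .....F
  F...FT

TTTTTT
TTFT.T
TF.FT.
F...FT
.....F
F...FT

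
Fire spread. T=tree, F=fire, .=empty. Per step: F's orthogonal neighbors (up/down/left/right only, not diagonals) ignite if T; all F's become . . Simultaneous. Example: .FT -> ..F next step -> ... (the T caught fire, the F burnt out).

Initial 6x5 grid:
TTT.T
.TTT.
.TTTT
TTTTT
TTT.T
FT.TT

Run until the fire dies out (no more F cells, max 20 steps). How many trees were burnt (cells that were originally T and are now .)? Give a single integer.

Answer: 22

Derivation:
Step 1: +2 fires, +1 burnt (F count now 2)
Step 2: +2 fires, +2 burnt (F count now 2)
Step 3: +2 fires, +2 burnt (F count now 2)
Step 4: +2 fires, +2 burnt (F count now 2)
Step 5: +3 fires, +2 burnt (F count now 3)
Step 6: +4 fires, +3 burnt (F count now 4)
Step 7: +5 fires, +4 burnt (F count now 5)
Step 8: +1 fires, +5 burnt (F count now 1)
Step 9: +1 fires, +1 burnt (F count now 1)
Step 10: +0 fires, +1 burnt (F count now 0)
Fire out after step 10
Initially T: 23, now '.': 29
Total burnt (originally-T cells now '.'): 22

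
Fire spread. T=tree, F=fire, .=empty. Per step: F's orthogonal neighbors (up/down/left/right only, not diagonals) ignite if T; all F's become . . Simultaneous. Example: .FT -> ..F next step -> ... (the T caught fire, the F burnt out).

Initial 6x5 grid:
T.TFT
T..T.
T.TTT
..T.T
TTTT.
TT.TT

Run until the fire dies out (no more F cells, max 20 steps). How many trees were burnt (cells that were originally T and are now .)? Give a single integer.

Answer: 16

Derivation:
Step 1: +3 fires, +1 burnt (F count now 3)
Step 2: +1 fires, +3 burnt (F count now 1)
Step 3: +2 fires, +1 burnt (F count now 2)
Step 4: +2 fires, +2 burnt (F count now 2)
Step 5: +1 fires, +2 burnt (F count now 1)
Step 6: +2 fires, +1 burnt (F count now 2)
Step 7: +3 fires, +2 burnt (F count now 3)
Step 8: +2 fires, +3 burnt (F count now 2)
Step 9: +0 fires, +2 burnt (F count now 0)
Fire out after step 9
Initially T: 19, now '.': 27
Total burnt (originally-T cells now '.'): 16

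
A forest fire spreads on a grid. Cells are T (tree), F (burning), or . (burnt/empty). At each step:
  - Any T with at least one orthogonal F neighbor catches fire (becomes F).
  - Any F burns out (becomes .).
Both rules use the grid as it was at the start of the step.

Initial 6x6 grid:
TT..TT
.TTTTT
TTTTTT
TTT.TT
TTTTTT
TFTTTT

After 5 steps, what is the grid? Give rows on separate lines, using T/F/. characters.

Step 1: 3 trees catch fire, 1 burn out
  TT..TT
  .TTTTT
  TTTTTT
  TTT.TT
  TFTTTT
  F.FTTT
Step 2: 4 trees catch fire, 3 burn out
  TT..TT
  .TTTTT
  TTTTTT
  TFT.TT
  F.FTTT
  ...FTT
Step 3: 5 trees catch fire, 4 burn out
  TT..TT
  .TTTTT
  TFTTTT
  F.F.TT
  ...FTT
  ....FT
Step 4: 5 trees catch fire, 5 burn out
  TT..TT
  .FTTTT
  F.FTTT
  ....TT
  ....FT
  .....F
Step 5: 5 trees catch fire, 5 burn out
  TF..TT
  ..FTTT
  ...FTT
  ....FT
  .....F
  ......

TF..TT
..FTTT
...FTT
....FT
.....F
......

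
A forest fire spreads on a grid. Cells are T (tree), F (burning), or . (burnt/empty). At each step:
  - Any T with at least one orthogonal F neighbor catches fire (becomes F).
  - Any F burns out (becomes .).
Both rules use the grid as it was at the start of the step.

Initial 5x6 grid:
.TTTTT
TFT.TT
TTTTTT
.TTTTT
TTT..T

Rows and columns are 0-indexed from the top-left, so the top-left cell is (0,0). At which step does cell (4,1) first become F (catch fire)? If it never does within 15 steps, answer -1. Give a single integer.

Step 1: cell (4,1)='T' (+4 fires, +1 burnt)
Step 2: cell (4,1)='T' (+4 fires, +4 burnt)
Step 3: cell (4,1)='F' (+4 fires, +4 burnt)
  -> target ignites at step 3
Step 4: cell (4,1)='.' (+5 fires, +4 burnt)
Step 5: cell (4,1)='.' (+4 fires, +5 burnt)
Step 6: cell (4,1)='.' (+2 fires, +4 burnt)
Step 7: cell (4,1)='.' (+1 fires, +2 burnt)
Step 8: cell (4,1)='.' (+0 fires, +1 burnt)
  fire out at step 8

3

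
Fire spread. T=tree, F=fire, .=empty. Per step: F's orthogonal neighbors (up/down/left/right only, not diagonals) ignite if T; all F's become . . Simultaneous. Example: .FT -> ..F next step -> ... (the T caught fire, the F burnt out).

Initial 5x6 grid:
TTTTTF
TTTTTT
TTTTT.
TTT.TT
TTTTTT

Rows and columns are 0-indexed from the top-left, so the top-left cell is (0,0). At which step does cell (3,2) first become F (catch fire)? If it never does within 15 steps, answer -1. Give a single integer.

Step 1: cell (3,2)='T' (+2 fires, +1 burnt)
Step 2: cell (3,2)='T' (+2 fires, +2 burnt)
Step 3: cell (3,2)='T' (+3 fires, +2 burnt)
Step 4: cell (3,2)='T' (+4 fires, +3 burnt)
Step 5: cell (3,2)='T' (+5 fires, +4 burnt)
Step 6: cell (3,2)='F' (+5 fires, +5 burnt)
  -> target ignites at step 6
Step 7: cell (3,2)='.' (+3 fires, +5 burnt)
Step 8: cell (3,2)='.' (+2 fires, +3 burnt)
Step 9: cell (3,2)='.' (+1 fires, +2 burnt)
Step 10: cell (3,2)='.' (+0 fires, +1 burnt)
  fire out at step 10

6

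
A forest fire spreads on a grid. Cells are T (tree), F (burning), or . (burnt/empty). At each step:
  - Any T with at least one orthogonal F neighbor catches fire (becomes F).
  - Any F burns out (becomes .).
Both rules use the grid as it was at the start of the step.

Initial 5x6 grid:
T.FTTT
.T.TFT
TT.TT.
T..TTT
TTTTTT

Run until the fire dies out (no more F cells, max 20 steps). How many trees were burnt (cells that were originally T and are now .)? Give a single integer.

Step 1: +5 fires, +2 burnt (F count now 5)
Step 2: +3 fires, +5 burnt (F count now 3)
Step 3: +3 fires, +3 burnt (F count now 3)
Step 4: +2 fires, +3 burnt (F count now 2)
Step 5: +1 fires, +2 burnt (F count now 1)
Step 6: +1 fires, +1 burnt (F count now 1)
Step 7: +1 fires, +1 burnt (F count now 1)
Step 8: +1 fires, +1 burnt (F count now 1)
Step 9: +1 fires, +1 burnt (F count now 1)
Step 10: +1 fires, +1 burnt (F count now 1)
Step 11: +1 fires, +1 burnt (F count now 1)
Step 12: +0 fires, +1 burnt (F count now 0)
Fire out after step 12
Initially T: 21, now '.': 29
Total burnt (originally-T cells now '.'): 20

Answer: 20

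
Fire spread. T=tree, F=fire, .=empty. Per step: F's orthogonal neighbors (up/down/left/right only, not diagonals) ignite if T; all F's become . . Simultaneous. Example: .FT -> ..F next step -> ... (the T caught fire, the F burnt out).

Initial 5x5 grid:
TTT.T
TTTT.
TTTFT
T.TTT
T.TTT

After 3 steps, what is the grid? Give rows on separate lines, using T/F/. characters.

Step 1: 4 trees catch fire, 1 burn out
  TTT.T
  TTTF.
  TTF.F
  T.TFT
  T.TTT
Step 2: 5 trees catch fire, 4 burn out
  TTT.T
  TTF..
  TF...
  T.F.F
  T.TFT
Step 3: 5 trees catch fire, 5 burn out
  TTF.T
  TF...
  F....
  T....
  T.F.F

TTF.T
TF...
F....
T....
T.F.F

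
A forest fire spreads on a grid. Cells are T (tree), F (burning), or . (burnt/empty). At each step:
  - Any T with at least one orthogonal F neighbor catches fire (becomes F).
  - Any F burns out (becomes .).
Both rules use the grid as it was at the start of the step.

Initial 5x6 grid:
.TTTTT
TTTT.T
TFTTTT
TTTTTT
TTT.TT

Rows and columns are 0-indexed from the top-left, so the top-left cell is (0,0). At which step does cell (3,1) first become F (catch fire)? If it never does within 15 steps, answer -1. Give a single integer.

Step 1: cell (3,1)='F' (+4 fires, +1 burnt)
  -> target ignites at step 1
Step 2: cell (3,1)='.' (+7 fires, +4 burnt)
Step 3: cell (3,1)='.' (+6 fires, +7 burnt)
Step 4: cell (3,1)='.' (+3 fires, +6 burnt)
Step 5: cell (3,1)='.' (+4 fires, +3 burnt)
Step 6: cell (3,1)='.' (+2 fires, +4 burnt)
Step 7: cell (3,1)='.' (+0 fires, +2 burnt)
  fire out at step 7

1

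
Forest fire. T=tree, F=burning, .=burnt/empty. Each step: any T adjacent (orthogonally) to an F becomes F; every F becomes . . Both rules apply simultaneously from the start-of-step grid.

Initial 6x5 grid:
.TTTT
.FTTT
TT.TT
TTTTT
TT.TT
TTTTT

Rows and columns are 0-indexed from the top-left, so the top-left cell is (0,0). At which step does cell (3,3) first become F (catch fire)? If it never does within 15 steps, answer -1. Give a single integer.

Step 1: cell (3,3)='T' (+3 fires, +1 burnt)
Step 2: cell (3,3)='T' (+4 fires, +3 burnt)
Step 3: cell (3,3)='T' (+6 fires, +4 burnt)
Step 4: cell (3,3)='F' (+5 fires, +6 burnt)
  -> target ignites at step 4
Step 5: cell (3,3)='.' (+4 fires, +5 burnt)
Step 6: cell (3,3)='.' (+2 fires, +4 burnt)
Step 7: cell (3,3)='.' (+1 fires, +2 burnt)
Step 8: cell (3,3)='.' (+0 fires, +1 burnt)
  fire out at step 8

4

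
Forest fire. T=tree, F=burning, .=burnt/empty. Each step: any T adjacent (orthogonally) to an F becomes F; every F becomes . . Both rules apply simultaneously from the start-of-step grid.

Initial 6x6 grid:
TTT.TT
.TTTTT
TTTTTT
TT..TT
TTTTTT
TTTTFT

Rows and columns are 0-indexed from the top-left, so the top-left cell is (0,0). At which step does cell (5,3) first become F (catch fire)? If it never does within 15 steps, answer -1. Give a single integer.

Step 1: cell (5,3)='F' (+3 fires, +1 burnt)
  -> target ignites at step 1
Step 2: cell (5,3)='.' (+4 fires, +3 burnt)
Step 3: cell (5,3)='.' (+4 fires, +4 burnt)
Step 4: cell (5,3)='.' (+5 fires, +4 burnt)
Step 5: cell (5,3)='.' (+6 fires, +5 burnt)
Step 6: cell (5,3)='.' (+4 fires, +6 burnt)
Step 7: cell (5,3)='.' (+3 fires, +4 burnt)
Step 8: cell (5,3)='.' (+1 fires, +3 burnt)
Step 9: cell (5,3)='.' (+1 fires, +1 burnt)
Step 10: cell (5,3)='.' (+0 fires, +1 burnt)
  fire out at step 10

1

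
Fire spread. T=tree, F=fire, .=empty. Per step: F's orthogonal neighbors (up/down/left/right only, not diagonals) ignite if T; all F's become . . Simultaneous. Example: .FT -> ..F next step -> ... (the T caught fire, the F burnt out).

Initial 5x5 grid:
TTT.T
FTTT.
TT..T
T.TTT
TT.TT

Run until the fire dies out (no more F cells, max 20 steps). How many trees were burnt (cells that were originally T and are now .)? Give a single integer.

Step 1: +3 fires, +1 burnt (F count now 3)
Step 2: +4 fires, +3 burnt (F count now 4)
Step 3: +3 fires, +4 burnt (F count now 3)
Step 4: +1 fires, +3 burnt (F count now 1)
Step 5: +0 fires, +1 burnt (F count now 0)
Fire out after step 5
Initially T: 18, now '.': 18
Total burnt (originally-T cells now '.'): 11

Answer: 11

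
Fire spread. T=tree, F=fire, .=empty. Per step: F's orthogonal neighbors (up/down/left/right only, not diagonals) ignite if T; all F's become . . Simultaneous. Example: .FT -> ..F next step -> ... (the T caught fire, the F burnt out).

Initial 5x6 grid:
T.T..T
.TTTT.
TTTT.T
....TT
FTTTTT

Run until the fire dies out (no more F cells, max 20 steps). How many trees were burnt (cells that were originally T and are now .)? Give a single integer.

Step 1: +1 fires, +1 burnt (F count now 1)
Step 2: +1 fires, +1 burnt (F count now 1)
Step 3: +1 fires, +1 burnt (F count now 1)
Step 4: +1 fires, +1 burnt (F count now 1)
Step 5: +2 fires, +1 burnt (F count now 2)
Step 6: +1 fires, +2 burnt (F count now 1)
Step 7: +1 fires, +1 burnt (F count now 1)
Step 8: +0 fires, +1 burnt (F count now 0)
Fire out after step 8
Initially T: 19, now '.': 19
Total burnt (originally-T cells now '.'): 8

Answer: 8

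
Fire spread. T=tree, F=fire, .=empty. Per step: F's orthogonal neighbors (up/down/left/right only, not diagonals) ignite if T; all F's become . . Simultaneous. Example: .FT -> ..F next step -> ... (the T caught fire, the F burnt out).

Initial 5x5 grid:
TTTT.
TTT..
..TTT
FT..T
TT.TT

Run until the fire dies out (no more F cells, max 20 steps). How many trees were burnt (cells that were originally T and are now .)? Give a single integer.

Answer: 3

Derivation:
Step 1: +2 fires, +1 burnt (F count now 2)
Step 2: +1 fires, +2 burnt (F count now 1)
Step 3: +0 fires, +1 burnt (F count now 0)
Fire out after step 3
Initially T: 16, now '.': 12
Total burnt (originally-T cells now '.'): 3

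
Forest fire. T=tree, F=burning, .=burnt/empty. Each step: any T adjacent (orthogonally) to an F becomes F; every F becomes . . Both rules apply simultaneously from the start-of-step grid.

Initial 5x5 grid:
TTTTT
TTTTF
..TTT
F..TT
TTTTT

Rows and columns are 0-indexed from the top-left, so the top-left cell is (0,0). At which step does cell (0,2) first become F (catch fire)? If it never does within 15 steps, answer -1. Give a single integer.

Step 1: cell (0,2)='T' (+4 fires, +2 burnt)
Step 2: cell (0,2)='T' (+5 fires, +4 burnt)
Step 3: cell (0,2)='F' (+6 fires, +5 burnt)
  -> target ignites at step 3
Step 4: cell (0,2)='.' (+3 fires, +6 burnt)
Step 5: cell (0,2)='.' (+1 fires, +3 burnt)
Step 6: cell (0,2)='.' (+0 fires, +1 burnt)
  fire out at step 6

3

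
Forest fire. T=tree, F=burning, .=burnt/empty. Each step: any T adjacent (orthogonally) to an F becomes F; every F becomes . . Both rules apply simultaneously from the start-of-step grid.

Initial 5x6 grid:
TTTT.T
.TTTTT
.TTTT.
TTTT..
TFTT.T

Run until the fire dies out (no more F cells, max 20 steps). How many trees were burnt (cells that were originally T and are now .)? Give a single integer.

Answer: 21

Derivation:
Step 1: +3 fires, +1 burnt (F count now 3)
Step 2: +4 fires, +3 burnt (F count now 4)
Step 3: +3 fires, +4 burnt (F count now 3)
Step 4: +3 fires, +3 burnt (F count now 3)
Step 5: +4 fires, +3 burnt (F count now 4)
Step 6: +2 fires, +4 burnt (F count now 2)
Step 7: +1 fires, +2 burnt (F count now 1)
Step 8: +1 fires, +1 burnt (F count now 1)
Step 9: +0 fires, +1 burnt (F count now 0)
Fire out after step 9
Initially T: 22, now '.': 29
Total burnt (originally-T cells now '.'): 21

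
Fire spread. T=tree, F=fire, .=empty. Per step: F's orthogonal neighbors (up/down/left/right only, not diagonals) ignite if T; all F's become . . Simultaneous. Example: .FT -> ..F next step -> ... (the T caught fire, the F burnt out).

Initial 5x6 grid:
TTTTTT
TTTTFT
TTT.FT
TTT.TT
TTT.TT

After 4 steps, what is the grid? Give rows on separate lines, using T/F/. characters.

Step 1: 5 trees catch fire, 2 burn out
  TTTTFT
  TTTF.F
  TTT..F
  TTT.FT
  TTT.TT
Step 2: 5 trees catch fire, 5 burn out
  TTTF.F
  TTF...
  TTT...
  TTT..F
  TTT.FT
Step 3: 4 trees catch fire, 5 burn out
  TTF...
  TF....
  TTF...
  TTT...
  TTT..F
Step 4: 4 trees catch fire, 4 burn out
  TF....
  F.....
  TF....
  TTF...
  TTT...

TF....
F.....
TF....
TTF...
TTT...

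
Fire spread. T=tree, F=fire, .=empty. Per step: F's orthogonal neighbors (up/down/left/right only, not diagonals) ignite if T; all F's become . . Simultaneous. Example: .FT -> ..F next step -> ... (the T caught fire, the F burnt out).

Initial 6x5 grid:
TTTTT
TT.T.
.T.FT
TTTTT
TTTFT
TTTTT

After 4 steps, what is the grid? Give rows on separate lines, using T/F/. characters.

Step 1: 6 trees catch fire, 2 burn out
  TTTTT
  TT.F.
  .T..F
  TTTFT
  TTF.F
  TTTFT
Step 2: 6 trees catch fire, 6 burn out
  TTTFT
  TT...
  .T...
  TTF.F
  TF...
  TTF.F
Step 3: 5 trees catch fire, 6 burn out
  TTF.F
  TT...
  .T...
  TF...
  F....
  TF...
Step 4: 4 trees catch fire, 5 burn out
  TF...
  TT...
  .F...
  F....
  .....
  F....

TF...
TT...
.F...
F....
.....
F....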